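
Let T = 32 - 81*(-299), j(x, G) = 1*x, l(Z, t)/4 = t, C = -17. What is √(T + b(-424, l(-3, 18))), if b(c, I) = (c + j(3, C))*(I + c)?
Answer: √172443 ≈ 415.26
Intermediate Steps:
l(Z, t) = 4*t
j(x, G) = x
b(c, I) = (3 + c)*(I + c) (b(c, I) = (c + 3)*(I + c) = (3 + c)*(I + c))
T = 24251 (T = 32 + 24219 = 24251)
√(T + b(-424, l(-3, 18))) = √(24251 + ((-424)² + 3*(4*18) + 3*(-424) + (4*18)*(-424))) = √(24251 + (179776 + 3*72 - 1272 + 72*(-424))) = √(24251 + (179776 + 216 - 1272 - 30528)) = √(24251 + 148192) = √172443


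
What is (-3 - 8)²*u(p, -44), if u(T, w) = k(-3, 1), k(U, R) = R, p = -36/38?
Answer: 121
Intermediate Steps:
p = -18/19 (p = -36*1/38 = -18/19 ≈ -0.94737)
u(T, w) = 1
(-3 - 8)²*u(p, -44) = (-3 - 8)²*1 = (-11)²*1 = 121*1 = 121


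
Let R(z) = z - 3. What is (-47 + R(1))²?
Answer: 2401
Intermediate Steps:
R(z) = -3 + z
(-47 + R(1))² = (-47 + (-3 + 1))² = (-47 - 2)² = (-49)² = 2401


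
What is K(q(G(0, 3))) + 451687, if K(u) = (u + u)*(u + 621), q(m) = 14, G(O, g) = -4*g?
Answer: 469467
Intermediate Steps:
K(u) = 2*u*(621 + u) (K(u) = (2*u)*(621 + u) = 2*u*(621 + u))
K(q(G(0, 3))) + 451687 = 2*14*(621 + 14) + 451687 = 2*14*635 + 451687 = 17780 + 451687 = 469467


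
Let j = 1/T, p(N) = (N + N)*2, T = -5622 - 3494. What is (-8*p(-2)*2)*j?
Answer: -32/2279 ≈ -0.014041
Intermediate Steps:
T = -9116
p(N) = 4*N (p(N) = (2*N)*2 = 4*N)
j = -1/9116 (j = 1/(-9116) = -1/9116 ≈ -0.00010970)
(-8*p(-2)*2)*j = (-32*(-2)*2)*(-1/9116) = (-8*(-8)*2)*(-1/9116) = (64*2)*(-1/9116) = 128*(-1/9116) = -32/2279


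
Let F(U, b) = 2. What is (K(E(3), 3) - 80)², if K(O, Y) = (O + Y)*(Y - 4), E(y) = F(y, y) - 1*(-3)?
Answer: 7744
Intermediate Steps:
E(y) = 5 (E(y) = 2 - 1*(-3) = 2 + 3 = 5)
K(O, Y) = (-4 + Y)*(O + Y) (K(O, Y) = (O + Y)*(-4 + Y) = (-4 + Y)*(O + Y))
(K(E(3), 3) - 80)² = ((3² - 4*5 - 4*3 + 5*3) - 80)² = ((9 - 20 - 12 + 15) - 80)² = (-8 - 80)² = (-88)² = 7744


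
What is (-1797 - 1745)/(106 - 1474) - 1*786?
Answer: -535853/684 ≈ -783.41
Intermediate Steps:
(-1797 - 1745)/(106 - 1474) - 1*786 = -3542/(-1368) - 786 = -3542*(-1/1368) - 786 = 1771/684 - 786 = -535853/684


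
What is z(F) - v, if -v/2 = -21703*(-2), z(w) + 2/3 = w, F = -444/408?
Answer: 8854645/102 ≈ 86810.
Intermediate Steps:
F = -37/34 (F = -444*1/408 = -37/34 ≈ -1.0882)
z(w) = -⅔ + w
v = -86812 (v = -(-43406)*(-2) = -2*43406 = -86812)
z(F) - v = (-⅔ - 37/34) - 1*(-86812) = -179/102 + 86812 = 8854645/102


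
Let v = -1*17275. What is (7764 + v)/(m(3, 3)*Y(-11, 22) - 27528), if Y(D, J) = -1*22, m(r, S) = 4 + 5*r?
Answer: 9511/27946 ≈ 0.34033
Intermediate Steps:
Y(D, J) = -22
v = -17275
(7764 + v)/(m(3, 3)*Y(-11, 22) - 27528) = (7764 - 17275)/((4 + 5*3)*(-22) - 27528) = -9511/((4 + 15)*(-22) - 27528) = -9511/(19*(-22) - 27528) = -9511/(-418 - 27528) = -9511/(-27946) = -9511*(-1/27946) = 9511/27946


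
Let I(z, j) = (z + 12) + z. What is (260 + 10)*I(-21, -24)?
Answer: -8100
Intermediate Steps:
I(z, j) = 12 + 2*z (I(z, j) = (12 + z) + z = 12 + 2*z)
(260 + 10)*I(-21, -24) = (260 + 10)*(12 + 2*(-21)) = 270*(12 - 42) = 270*(-30) = -8100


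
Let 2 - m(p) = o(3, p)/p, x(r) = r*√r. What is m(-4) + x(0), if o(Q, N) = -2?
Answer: 3/2 ≈ 1.5000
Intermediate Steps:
x(r) = r^(3/2)
m(p) = 2 + 2/p (m(p) = 2 - (-2)/p = 2 + 2/p)
m(-4) + x(0) = (2 + 2/(-4)) + 0^(3/2) = (2 + 2*(-¼)) + 0 = (2 - ½) + 0 = 3/2 + 0 = 3/2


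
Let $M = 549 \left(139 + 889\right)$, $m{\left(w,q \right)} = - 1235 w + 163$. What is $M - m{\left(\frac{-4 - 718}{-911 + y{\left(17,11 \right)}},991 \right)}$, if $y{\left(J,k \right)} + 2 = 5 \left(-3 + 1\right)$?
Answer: $\frac{40127429}{71} \approx 5.6518 \cdot 10^{5}$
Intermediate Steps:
$y{\left(J,k \right)} = -12$ ($y{\left(J,k \right)} = -2 + 5 \left(-3 + 1\right) = -2 + 5 \left(-2\right) = -2 - 10 = -12$)
$m{\left(w,q \right)} = 163 - 1235 w$
$M = 564372$ ($M = 549 \cdot 1028 = 564372$)
$M - m{\left(\frac{-4 - 718}{-911 + y{\left(17,11 \right)}},991 \right)} = 564372 - \left(163 - 1235 \frac{-4 - 718}{-911 - 12}\right) = 564372 - \left(163 - 1235 \left(- \frac{722}{-923}\right)\right) = 564372 - \left(163 - 1235 \left(\left(-722\right) \left(- \frac{1}{923}\right)\right)\right) = 564372 - \left(163 - \frac{68590}{71}\right) = 564372 - - \frac{57017}{71} = 564372 + \frac{57017}{71} = \frac{40127429}{71}$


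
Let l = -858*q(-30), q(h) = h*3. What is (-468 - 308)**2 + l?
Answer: 679396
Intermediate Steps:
q(h) = 3*h
l = 77220 (l = -2574*(-30) = -858*(-90) = 77220)
(-468 - 308)**2 + l = (-468 - 308)**2 + 77220 = (-776)**2 + 77220 = 602176 + 77220 = 679396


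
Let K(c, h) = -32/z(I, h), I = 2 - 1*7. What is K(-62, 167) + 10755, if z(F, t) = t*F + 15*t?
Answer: 8980409/835 ≈ 10755.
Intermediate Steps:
I = -5 (I = 2 - 7 = -5)
z(F, t) = 15*t + F*t (z(F, t) = F*t + 15*t = 15*t + F*t)
K(c, h) = -16/(5*h) (K(c, h) = -32*1/(h*(15 - 5)) = -32*1/(10*h) = -16/(5*h))
K(-62, 167) + 10755 = -16/5/167 + 10755 = -16/5*1/167 + 10755 = -16/835 + 10755 = 8980409/835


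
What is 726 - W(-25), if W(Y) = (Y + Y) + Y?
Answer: 801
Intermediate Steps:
W(Y) = 3*Y (W(Y) = 2*Y + Y = 3*Y)
726 - W(-25) = 726 - 3*(-25) = 726 - 1*(-75) = 726 + 75 = 801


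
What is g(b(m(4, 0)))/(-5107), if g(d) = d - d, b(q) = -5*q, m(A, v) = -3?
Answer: 0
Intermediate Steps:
g(d) = 0
g(b(m(4, 0)))/(-5107) = 0/(-5107) = 0*(-1/5107) = 0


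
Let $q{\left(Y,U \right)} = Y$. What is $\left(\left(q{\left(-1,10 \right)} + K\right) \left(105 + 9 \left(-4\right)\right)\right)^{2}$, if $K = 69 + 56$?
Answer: $73205136$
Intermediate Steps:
$K = 125$
$\left(\left(q{\left(-1,10 \right)} + K\right) \left(105 + 9 \left(-4\right)\right)\right)^{2} = \left(\left(-1 + 125\right) \left(105 + 9 \left(-4\right)\right)\right)^{2} = \left(124 \left(105 - 36\right)\right)^{2} = \left(124 \cdot 69\right)^{2} = 8556^{2} = 73205136$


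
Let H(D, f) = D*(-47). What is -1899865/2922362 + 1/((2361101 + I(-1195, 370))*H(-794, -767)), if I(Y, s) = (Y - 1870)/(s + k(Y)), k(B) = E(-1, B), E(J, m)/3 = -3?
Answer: -30215606231012993519/46477481009449144968 ≈ -0.65011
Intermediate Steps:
E(J, m) = -9 (E(J, m) = 3*(-3) = -9)
k(B) = -9
H(D, f) = -47*D
I(Y, s) = (-1870 + Y)/(-9 + s) (I(Y, s) = (Y - 1870)/(s - 9) = (-1870 + Y)/(-9 + s))
-1899865/2922362 + 1/((2361101 + I(-1195, 370))*H(-794, -767)) = -1899865/2922362 + 1/((2361101 + (-1870 - 1195)/(-9 + 370))*((-47*(-794)))) = -1899865*1/2922362 + 1/((2361101 - 3065/361)*37318) = -1899865/2922362 + (1/37318)/(2361101 + (1/361)*(-3065)) = -1899865/2922362 + (1/37318)/(2361101 - 3065/361) = -1899865/2922362 + (1/37318)/(852354396/361) = -1899865/2922362 + (361/852354396)*(1/37318) = -1899865/2922362 + 361/31808161349928 = -30215606231012993519/46477481009449144968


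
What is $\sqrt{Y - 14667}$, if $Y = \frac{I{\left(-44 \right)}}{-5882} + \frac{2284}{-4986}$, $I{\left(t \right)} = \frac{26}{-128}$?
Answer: $\frac{7 i \sqrt{457710459122449070}}{39103536} \approx 121.11 i$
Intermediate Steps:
$I{\left(t \right)} = - \frac{13}{64}$ ($I{\left(t \right)} = 26 \left(- \frac{1}{128}\right) = - \frac{13}{64}$)
$Y = - \frac{429871207}{938484864}$ ($Y = - \frac{13}{64 \left(-5882\right)} + \frac{2284}{-4986} = \left(- \frac{13}{64}\right) \left(- \frac{1}{5882}\right) + 2284 \left(- \frac{1}{4986}\right) = \frac{13}{376448} - \frac{1142}{2493} = - \frac{429871207}{938484864} \approx -0.45805$)
$\sqrt{Y - 14667} = \sqrt{- \frac{429871207}{938484864} - 14667} = \sqrt{- \frac{13765187371495}{938484864}} = \frac{7 i \sqrt{457710459122449070}}{39103536}$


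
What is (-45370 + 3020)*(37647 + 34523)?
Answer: -3056399500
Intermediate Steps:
(-45370 + 3020)*(37647 + 34523) = -42350*72170 = -3056399500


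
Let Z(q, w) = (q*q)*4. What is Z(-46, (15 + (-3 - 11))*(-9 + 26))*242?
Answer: 2048288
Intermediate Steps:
Z(q, w) = 4*q**2 (Z(q, w) = q**2*4 = 4*q**2)
Z(-46, (15 + (-3 - 11))*(-9 + 26))*242 = (4*(-46)**2)*242 = (4*2116)*242 = 8464*242 = 2048288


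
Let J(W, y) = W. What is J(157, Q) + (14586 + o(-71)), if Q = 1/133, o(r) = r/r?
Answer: 14744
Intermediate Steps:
o(r) = 1
Q = 1/133 ≈ 0.0075188
J(157, Q) + (14586 + o(-71)) = 157 + (14586 + 1) = 157 + 14587 = 14744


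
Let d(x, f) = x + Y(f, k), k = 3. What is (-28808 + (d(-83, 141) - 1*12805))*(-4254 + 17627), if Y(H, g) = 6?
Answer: -557520370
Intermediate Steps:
d(x, f) = 6 + x (d(x, f) = x + 6 = 6 + x)
(-28808 + (d(-83, 141) - 1*12805))*(-4254 + 17627) = (-28808 + ((6 - 83) - 1*12805))*(-4254 + 17627) = (-28808 + (-77 - 12805))*13373 = (-28808 - 12882)*13373 = -41690*13373 = -557520370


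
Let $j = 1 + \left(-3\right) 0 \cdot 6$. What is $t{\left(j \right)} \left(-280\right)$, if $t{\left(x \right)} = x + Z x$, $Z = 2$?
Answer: $-840$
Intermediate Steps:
$j = 1$ ($j = 1 + 0 \cdot 6 = 1 + 0 = 1$)
$t{\left(x \right)} = 3 x$ ($t{\left(x \right)} = x + 2 x = 3 x$)
$t{\left(j \right)} \left(-280\right) = 3 \cdot 1 \left(-280\right) = 3 \left(-280\right) = -840$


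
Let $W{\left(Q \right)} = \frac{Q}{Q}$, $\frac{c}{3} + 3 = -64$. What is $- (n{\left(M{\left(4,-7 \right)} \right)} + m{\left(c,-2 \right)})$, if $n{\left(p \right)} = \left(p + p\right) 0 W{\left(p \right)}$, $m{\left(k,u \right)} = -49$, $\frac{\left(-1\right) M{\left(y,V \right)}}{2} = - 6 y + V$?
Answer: $49$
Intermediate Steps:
$M{\left(y,V \right)} = - 2 V + 12 y$ ($M{\left(y,V \right)} = - 2 \left(- 6 y + V\right) = - 2 \left(V - 6 y\right) = - 2 V + 12 y$)
$c = -201$ ($c = -9 + 3 \left(-64\right) = -9 - 192 = -201$)
$W{\left(Q \right)} = 1$
$n{\left(p \right)} = 0$ ($n{\left(p \right)} = \left(p + p\right) 0 \cdot 1 = 2 p 0 \cdot 1 = 0 \cdot 1 = 0$)
$- (n{\left(M{\left(4,-7 \right)} \right)} + m{\left(c,-2 \right)}) = - (0 - 49) = \left(-1\right) \left(-49\right) = 49$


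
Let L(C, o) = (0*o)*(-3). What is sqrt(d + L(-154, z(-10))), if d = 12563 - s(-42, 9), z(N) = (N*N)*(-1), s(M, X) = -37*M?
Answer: sqrt(11009) ≈ 104.92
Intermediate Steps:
z(N) = -N**2 (z(N) = N**2*(-1) = -N**2)
L(C, o) = 0 (L(C, o) = 0*(-3) = 0)
d = 11009 (d = 12563 - (-37)*(-42) = 12563 - 1*1554 = 12563 - 1554 = 11009)
sqrt(d + L(-154, z(-10))) = sqrt(11009 + 0) = sqrt(11009)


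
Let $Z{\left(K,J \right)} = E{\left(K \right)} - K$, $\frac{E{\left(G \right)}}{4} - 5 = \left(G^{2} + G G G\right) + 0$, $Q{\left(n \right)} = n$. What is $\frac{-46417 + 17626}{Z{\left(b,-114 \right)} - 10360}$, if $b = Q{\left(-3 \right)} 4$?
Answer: $\frac{28791}{16664} \approx 1.7277$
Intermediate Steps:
$E{\left(G \right)} = 20 + 4 G^{2} + 4 G^{3}$ ($E{\left(G \right)} = 20 + 4 \left(\left(G^{2} + G G G\right) + 0\right) = 20 + 4 \left(\left(G^{2} + G^{2} G\right) + 0\right) = 20 + 4 \left(\left(G^{2} + G^{3}\right) + 0\right) = 20 + 4 \left(G^{2} + G^{3}\right) = 20 + \left(4 G^{2} + 4 G^{3}\right) = 20 + 4 G^{2} + 4 G^{3}$)
$b = -12$ ($b = \left(-3\right) 4 = -12$)
$Z{\left(K,J \right)} = 20 - K + 4 K^{2} + 4 K^{3}$ ($Z{\left(K,J \right)} = \left(20 + 4 K^{2} + 4 K^{3}\right) - K = 20 - K + 4 K^{2} + 4 K^{3}$)
$\frac{-46417 + 17626}{Z{\left(b,-114 \right)} - 10360} = \frac{-46417 + 17626}{\left(20 - -12 + 4 \left(-12\right)^{2} + 4 \left(-12\right)^{3}\right) - 10360} = - \frac{28791}{\left(20 + 12 + 4 \cdot 144 + 4 \left(-1728\right)\right) - 10360} = - \frac{28791}{\left(20 + 12 + 576 - 6912\right) - 10360} = - \frac{28791}{-6304 - 10360} = - \frac{28791}{-16664} = \left(-28791\right) \left(- \frac{1}{16664}\right) = \frac{28791}{16664}$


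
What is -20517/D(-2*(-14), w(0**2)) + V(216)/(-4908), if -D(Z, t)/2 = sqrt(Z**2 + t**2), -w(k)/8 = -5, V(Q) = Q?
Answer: -18/409 + 20517*sqrt(149)/1192 ≈ 210.06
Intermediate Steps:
w(k) = 40 (w(k) = -8*(-5) = 40)
D(Z, t) = -2*sqrt(Z**2 + t**2)
-20517/D(-2*(-14), w(0**2)) + V(216)/(-4908) = -20517*(-1/(2*sqrt((-2*(-14))**2 + 40**2))) + 216/(-4908) = -20517*(-1/(2*sqrt(28**2 + 1600))) + 216*(-1/4908) = -20517*(-1/(2*sqrt(784 + 1600))) - 18/409 = -20517*(-sqrt(149)/1192) - 18/409 = -(-20517)*sqrt(149)/1192 - 18/409 = 20517*sqrt(149)/1192 - 18/409 = -18/409 + 20517*sqrt(149)/1192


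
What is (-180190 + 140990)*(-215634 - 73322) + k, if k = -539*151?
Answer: 11326993811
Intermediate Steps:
k = -81389
(-180190 + 140990)*(-215634 - 73322) + k = (-180190 + 140990)*(-215634 - 73322) - 81389 = -39200*(-288956) - 81389 = 11327075200 - 81389 = 11326993811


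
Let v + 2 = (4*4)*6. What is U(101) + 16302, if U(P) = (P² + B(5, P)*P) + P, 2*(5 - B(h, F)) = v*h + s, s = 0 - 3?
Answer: 7051/2 ≈ 3525.5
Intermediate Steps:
v = 94 (v = -2 + (4*4)*6 = -2 + 16*6 = -2 + 96 = 94)
s = -3
B(h, F) = 13/2 - 47*h (B(h, F) = 5 - (94*h - 3)/2 = 5 - (-3 + 94*h)/2 = 5 + (3/2 - 47*h) = 13/2 - 47*h)
U(P) = P² - 455*P/2 (U(P) = (P² + (13/2 - 47*5)*P) + P = (P² + (13/2 - 235)*P) + P = (P² - 457*P/2) + P = P² - 455*P/2)
U(101) + 16302 = (½)*101*(-455 + 2*101) + 16302 = (½)*101*(-455 + 202) + 16302 = (½)*101*(-253) + 16302 = -25553/2 + 16302 = 7051/2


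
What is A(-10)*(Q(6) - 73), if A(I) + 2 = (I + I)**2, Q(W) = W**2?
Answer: -14726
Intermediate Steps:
A(I) = -2 + 4*I**2 (A(I) = -2 + (I + I)**2 = -2 + (2*I)**2 = -2 + 4*I**2)
A(-10)*(Q(6) - 73) = (-2 + 4*(-10)**2)*(6**2 - 73) = (-2 + 4*100)*(36 - 73) = (-2 + 400)*(-37) = 398*(-37) = -14726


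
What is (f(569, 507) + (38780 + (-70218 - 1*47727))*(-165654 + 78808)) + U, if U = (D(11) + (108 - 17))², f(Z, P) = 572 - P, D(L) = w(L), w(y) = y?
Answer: 6875174059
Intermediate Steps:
D(L) = L
U = 10404 (U = (11 + (108 - 17))² = (11 + 91)² = 102² = 10404)
(f(569, 507) + (38780 + (-70218 - 1*47727))*(-165654 + 78808)) + U = ((572 - 1*507) + (38780 + (-70218 - 1*47727))*(-165654 + 78808)) + 10404 = ((572 - 507) + (38780 + (-70218 - 47727))*(-86846)) + 10404 = (65 + (38780 - 117945)*(-86846)) + 10404 = (65 - 79165*(-86846)) + 10404 = (65 + 6875163590) + 10404 = 6875163655 + 10404 = 6875174059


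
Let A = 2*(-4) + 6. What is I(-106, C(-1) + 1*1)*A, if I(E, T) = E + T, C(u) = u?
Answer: 212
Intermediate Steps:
A = -2 (A = -8 + 6 = -2)
I(-106, C(-1) + 1*1)*A = (-106 + (-1 + 1*1))*(-2) = (-106 + (-1 + 1))*(-2) = (-106 + 0)*(-2) = -106*(-2) = 212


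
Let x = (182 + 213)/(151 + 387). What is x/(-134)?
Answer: -395/72092 ≈ -0.0054791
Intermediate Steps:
x = 395/538 ≈ 0.73420
x/(-134) = (395/538)/(-134) = (395/538)*(-1/134) = -395/72092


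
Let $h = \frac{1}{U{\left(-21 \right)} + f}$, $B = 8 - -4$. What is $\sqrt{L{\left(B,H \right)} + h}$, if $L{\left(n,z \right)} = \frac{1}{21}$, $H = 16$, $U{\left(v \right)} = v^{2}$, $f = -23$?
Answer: $\frac{\sqrt{3853542}}{8778} \approx 0.22363$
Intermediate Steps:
$B = 12$ ($B = 8 + 4 = 12$)
$L{\left(n,z \right)} = \frac{1}{21}$
$h = \frac{1}{418}$ ($h = \frac{1}{\left(-21\right)^{2} - 23} = \frac{1}{441 - 23} = \frac{1}{418} \approx 0.0023923$)
$\sqrt{L{\left(B,H \right)} + h} = \sqrt{\frac{1}{21} + \frac{1}{418}} = \sqrt{\frac{439}{8778}} = \frac{\sqrt{3853542}}{8778}$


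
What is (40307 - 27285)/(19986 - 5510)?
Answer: 6511/7238 ≈ 0.89956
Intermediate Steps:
(40307 - 27285)/(19986 - 5510) = 13022/14476 = 13022*(1/14476) = 6511/7238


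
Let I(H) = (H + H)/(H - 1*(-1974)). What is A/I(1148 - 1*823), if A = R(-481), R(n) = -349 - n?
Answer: 151734/325 ≈ 466.87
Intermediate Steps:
I(H) = 2*H/(1974 + H) (I(H) = (2*H)/(H + 1974) = (2*H)/(1974 + H) = 2*H/(1974 + H))
A = 132 (A = -349 - 1*(-481) = -349 + 481 = 132)
A/I(1148 - 1*823) = 132/((2*(1148 - 1*823)/(1974 + (1148 - 1*823)))) = 132/((2*(1148 - 823)/(1974 + (1148 - 823)))) = 132/((2*325/(1974 + 325))) = 132/((2*325/2299)) = 132/((2*325*(1/2299))) = 132/(650/2299) = 132*(2299/650) = 151734/325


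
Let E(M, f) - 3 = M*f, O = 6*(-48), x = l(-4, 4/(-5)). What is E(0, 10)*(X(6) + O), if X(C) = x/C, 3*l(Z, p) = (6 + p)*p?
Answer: -64852/75 ≈ -864.69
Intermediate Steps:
l(Z, p) = p*(6 + p)/3 (l(Z, p) = ((6 + p)*p)/3 = (p*(6 + p))/3 = p*(6 + p)/3)
x = -104/75 (x = (4/(-5))*(6 + 4/(-5))/3 = (4*(-⅕))*(6 + 4*(-⅕))/3 = (⅓)*(-⅘)*(6 - ⅘) = (⅓)*(-⅘)*(26/5) = -104/75 ≈ -1.3867)
O = -288
X(C) = -104/(75*C)
E(M, f) = 3 + M*f
E(0, 10)*(X(6) + O) = (3 + 0*10)*(-104/75/6 - 288) = (3 + 0)*(-104/75*⅙ - 288) = 3*(-52/225 - 288) = 3*(-64852/225) = -64852/75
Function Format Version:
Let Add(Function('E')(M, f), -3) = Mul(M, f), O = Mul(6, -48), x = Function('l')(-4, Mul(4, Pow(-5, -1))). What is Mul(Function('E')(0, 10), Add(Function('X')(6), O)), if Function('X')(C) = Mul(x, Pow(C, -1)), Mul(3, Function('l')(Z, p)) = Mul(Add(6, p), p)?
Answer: Rational(-64852, 75) ≈ -864.69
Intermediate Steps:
Function('l')(Z, p) = Mul(Rational(1, 3), p, Add(6, p)) (Function('l')(Z, p) = Mul(Rational(1, 3), Mul(Add(6, p), p)) = Mul(Rational(1, 3), Mul(p, Add(6, p))) = Mul(Rational(1, 3), p, Add(6, p)))
x = Rational(-104, 75) (x = Mul(Rational(1, 3), Mul(4, Pow(-5, -1)), Add(6, Mul(4, Pow(-5, -1)))) = Mul(Rational(1, 3), Mul(4, Rational(-1, 5)), Add(6, Mul(4, Rational(-1, 5)))) = Mul(Rational(1, 3), Rational(-4, 5), Add(6, Rational(-4, 5))) = Mul(Rational(1, 3), Rational(-4, 5), Rational(26, 5)) = Rational(-104, 75) ≈ -1.3867)
O = -288
Function('X')(C) = Mul(Rational(-104, 75), Pow(C, -1))
Function('E')(M, f) = Add(3, Mul(M, f))
Mul(Function('E')(0, 10), Add(Function('X')(6), O)) = Mul(Add(3, Mul(0, 10)), Add(Mul(Rational(-104, 75), Pow(6, -1)), -288)) = Mul(Add(3, 0), Add(Mul(Rational(-104, 75), Rational(1, 6)), -288)) = Mul(3, Add(Rational(-52, 225), -288)) = Mul(3, Rational(-64852, 225)) = Rational(-64852, 75)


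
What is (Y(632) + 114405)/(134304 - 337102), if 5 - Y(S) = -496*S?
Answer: -213941/101399 ≈ -2.1099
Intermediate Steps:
Y(S) = 5 + 496*S (Y(S) = 5 - (-496)*S = 5 + 496*S)
(Y(632) + 114405)/(134304 - 337102) = ((5 + 496*632) + 114405)/(134304 - 337102) = ((5 + 313472) + 114405)/(-202798) = (313477 + 114405)*(-1/202798) = 427882*(-1/202798) = -213941/101399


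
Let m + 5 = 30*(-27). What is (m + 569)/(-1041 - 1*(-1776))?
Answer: -82/245 ≈ -0.33469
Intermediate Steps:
m = -815 (m = -5 + 30*(-27) = -5 - 810 = -815)
(m + 569)/(-1041 - 1*(-1776)) = (-815 + 569)/(-1041 - 1*(-1776)) = -246/(-1041 + 1776) = -246/735 = -246*1/735 = -82/245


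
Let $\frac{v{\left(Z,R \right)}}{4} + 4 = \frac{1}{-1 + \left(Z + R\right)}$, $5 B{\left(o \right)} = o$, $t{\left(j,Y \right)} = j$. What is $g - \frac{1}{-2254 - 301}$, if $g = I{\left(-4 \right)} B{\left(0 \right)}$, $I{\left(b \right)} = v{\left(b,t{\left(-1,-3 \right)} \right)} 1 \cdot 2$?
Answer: $\frac{1}{2555} \approx 0.00039139$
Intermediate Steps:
$B{\left(o \right)} = \frac{o}{5}$
$v{\left(Z,R \right)} = -16 + \frac{4}{-1 + R + Z}$ ($v{\left(Z,R \right)} = -16 + \frac{4}{-1 + \left(Z + R\right)} = -16 + \frac{4}{-1 + \left(R + Z\right)} = -16 + \frac{4}{-1 + R + Z}$)
$I{\left(b \right)} = \frac{8 \left(9 - 4 b\right)}{-2 + b}$ ($I{\left(b \right)} = \frac{4 \left(5 - -4 - 4 b\right)}{-1 - 1 + b} 1 \cdot 2 = \frac{4 \left(5 + 4 - 4 b\right)}{-2 + b} 1 \cdot 2 = \frac{4 \left(9 - 4 b\right)}{-2 + b} 1 \cdot 2 = \frac{4 \left(9 - 4 b\right)}{-2 + b} 2 = \frac{8 \left(9 - 4 b\right)}{-2 + b}$)
$g = 0$ ($g = \frac{8 \left(9 - -16\right)}{-2 - 4} \cdot \frac{1}{5} \cdot 0 = \frac{8 \left(9 + 16\right)}{-6} \cdot 0 = 8 \left(- \frac{1}{6}\right) 25 \cdot 0 = \left(- \frac{100}{3}\right) 0 = 0$)
$g - \frac{1}{-2254 - 301} = 0 - \frac{1}{-2254 - 301} = 0 - \frac{1}{-2555} = 0 - - \frac{1}{2555} = 0 + \frac{1}{2555} = \frac{1}{2555}$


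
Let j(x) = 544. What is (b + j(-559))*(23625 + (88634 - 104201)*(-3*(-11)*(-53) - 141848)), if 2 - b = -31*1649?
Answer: 115491844076460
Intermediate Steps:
b = 51121 (b = 2 - (-31)*1649 = 2 - 1*(-51119) = 2 + 51119 = 51121)
(b + j(-559))*(23625 + (88634 - 104201)*(-3*(-11)*(-53) - 141848)) = (51121 + 544)*(23625 + (88634 - 104201)*(-3*(-11)*(-53) - 141848)) = 51665*(23625 - 15567*(33*(-53) - 141848)) = 51665*(23625 - 15567*(-1749 - 141848)) = 51665*(23625 - 15567*(-143597)) = 51665*(23625 + 2235374499) = 51665*2235398124 = 115491844076460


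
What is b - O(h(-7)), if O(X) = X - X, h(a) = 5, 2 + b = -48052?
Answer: -48054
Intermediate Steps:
b = -48054 (b = -2 - 48052 = -48054)
O(X) = 0
b - O(h(-7)) = -48054 - 1*0 = -48054 + 0 = -48054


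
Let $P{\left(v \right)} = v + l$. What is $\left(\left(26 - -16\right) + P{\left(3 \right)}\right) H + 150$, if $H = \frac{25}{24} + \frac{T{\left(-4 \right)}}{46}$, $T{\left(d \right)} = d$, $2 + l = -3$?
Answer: $\frac{12985}{69} \approx 188.19$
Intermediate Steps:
$l = -5$ ($l = -2 - 3 = -5$)
$P{\left(v \right)} = -5 + v$ ($P{\left(v \right)} = v - 5 = -5 + v$)
$H = \frac{527}{552}$ ($H = \frac{25}{24} - \frac{4}{46} = 25 \cdot \frac{1}{24} - \frac{2}{23} = \frac{25}{24} - \frac{2}{23} = \frac{527}{552} \approx 0.95471$)
$\left(\left(26 - -16\right) + P{\left(3 \right)}\right) H + 150 = \left(\left(26 - -16\right) + \left(-5 + 3\right)\right) \frac{527}{552} + 150 = \left(\left(26 + 16\right) - 2\right) \frac{527}{552} + 150 = \left(42 - 2\right) \frac{527}{552} + 150 = 40 \cdot \frac{527}{552} + 150 = \frac{2635}{69} + 150 = \frac{12985}{69}$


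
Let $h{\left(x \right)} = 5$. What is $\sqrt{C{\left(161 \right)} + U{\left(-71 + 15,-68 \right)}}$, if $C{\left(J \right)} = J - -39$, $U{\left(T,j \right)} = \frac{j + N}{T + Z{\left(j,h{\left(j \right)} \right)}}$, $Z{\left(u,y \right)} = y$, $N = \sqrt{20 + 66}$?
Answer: $\frac{\sqrt{523668 - 51 \sqrt{86}}}{51} \approx 14.183$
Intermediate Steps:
$N = \sqrt{86} \approx 9.2736$
$U{\left(T,j \right)} = \frac{j + \sqrt{86}}{5 + T}$ ($U{\left(T,j \right)} = \frac{j + \sqrt{86}}{T + 5} = \frac{j + \sqrt{86}}{5 + T}$)
$C{\left(J \right)} = 39 + J$ ($C{\left(J \right)} = J + 39 = 39 + J$)
$\sqrt{C{\left(161 \right)} + U{\left(-71 + 15,-68 \right)}} = \sqrt{\left(39 + 161\right) + \frac{-68 + \sqrt{86}}{5 + \left(-71 + 15\right)}} = \sqrt{200 + \frac{-68 + \sqrt{86}}{5 - 56}} = \sqrt{200 + \frac{-68 + \sqrt{86}}{-51}} = \sqrt{200 - \frac{-68 + \sqrt{86}}{51}} = \sqrt{200 + \left(\frac{4}{3} - \frac{\sqrt{86}}{51}\right)} = \sqrt{\frac{604}{3} - \frac{\sqrt{86}}{51}}$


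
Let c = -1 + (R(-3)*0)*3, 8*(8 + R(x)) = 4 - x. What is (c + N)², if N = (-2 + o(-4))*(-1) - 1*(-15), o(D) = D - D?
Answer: 256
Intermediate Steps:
o(D) = 0
R(x) = -15/2 - x/8 (R(x) = -8 + (4 - x)/8 = -8 + (½ - x/8) = -15/2 - x/8)
N = 17 (N = (-2 + 0)*(-1) - 1*(-15) = -2*(-1) + 15 = 2 + 15 = 17)
c = -1 (c = -1 + ((-15/2 - ⅛*(-3))*0)*3 = -1 + ((-15/2 + 3/8)*0)*3 = -1 - 57/8*0*3 = -1 + 0*3 = -1 + 0 = -1)
(c + N)² = (-1 + 17)² = 16² = 256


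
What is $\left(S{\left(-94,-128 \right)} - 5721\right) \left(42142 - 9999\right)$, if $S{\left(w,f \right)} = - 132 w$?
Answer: $214940241$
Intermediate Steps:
$\left(S{\left(-94,-128 \right)} - 5721\right) \left(42142 - 9999\right) = \left(\left(-132\right) \left(-94\right) - 5721\right) \left(42142 - 9999\right) = \left(12408 - 5721\right) 32143 = 6687 \cdot 32143 = 214940241$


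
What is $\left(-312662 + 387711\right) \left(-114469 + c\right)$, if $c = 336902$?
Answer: $16693374217$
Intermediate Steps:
$\left(-312662 + 387711\right) \left(-114469 + c\right) = \left(-312662 + 387711\right) \left(-114469 + 336902\right) = 75049 \cdot 222433 = 16693374217$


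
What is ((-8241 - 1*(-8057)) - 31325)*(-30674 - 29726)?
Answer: 1903143600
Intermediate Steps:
((-8241 - 1*(-8057)) - 31325)*(-30674 - 29726) = ((-8241 + 8057) - 31325)*(-60400) = (-184 - 31325)*(-60400) = -31509*(-60400) = 1903143600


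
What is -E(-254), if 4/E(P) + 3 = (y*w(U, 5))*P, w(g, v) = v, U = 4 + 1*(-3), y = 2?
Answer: 4/2543 ≈ 0.0015729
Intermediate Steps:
U = 1 (U = 4 - 3 = 1)
E(P) = 4/(-3 + 10*P) (E(P) = 4/(-3 + (2*5)*P) = 4/(-3 + 10*P))
-E(-254) = -4/(-3 + 10*(-254)) = -4/(-3 - 2540) = -4/(-2543) = -4*(-1)/2543 = -1*(-4/2543) = 4/2543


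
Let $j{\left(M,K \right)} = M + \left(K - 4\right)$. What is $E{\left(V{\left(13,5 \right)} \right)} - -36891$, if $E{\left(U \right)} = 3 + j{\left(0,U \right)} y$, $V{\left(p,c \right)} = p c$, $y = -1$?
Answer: $36833$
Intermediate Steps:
$j{\left(M,K \right)} = -4 + K + M$ ($j{\left(M,K \right)} = M + \left(K - 4\right) = M + \left(-4 + K\right) = -4 + K + M$)
$V{\left(p,c \right)} = c p$
$E{\left(U \right)} = 7 - U$ ($E{\left(U \right)} = 3 + \left(-4 + U + 0\right) \left(-1\right) = 3 + \left(-4 + U\right) \left(-1\right) = 3 - \left(-4 + U\right) = 7 - U$)
$E{\left(V{\left(13,5 \right)} \right)} - -36891 = \left(7 - 5 \cdot 13\right) - -36891 = \left(7 - 65\right) + 36891 = -58 + 36891 = 36833$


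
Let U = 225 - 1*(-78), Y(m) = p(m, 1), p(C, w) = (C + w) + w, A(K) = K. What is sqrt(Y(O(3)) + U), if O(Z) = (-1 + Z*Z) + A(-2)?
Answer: sqrt(311) ≈ 17.635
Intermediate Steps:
O(Z) = -3 + Z**2 (O(Z) = (-1 + Z*Z) - 2 = (-1 + Z**2) - 2 = -3 + Z**2)
p(C, w) = C + 2*w
Y(m) = 2 + m (Y(m) = m + 2*1 = m + 2 = 2 + m)
U = 303 (U = 225 + 78 = 303)
sqrt(Y(O(3)) + U) = sqrt((2 + (-3 + 3**2)) + 303) = sqrt((2 + (-3 + 9)) + 303) = sqrt((2 + 6) + 303) = sqrt(8 + 303) = sqrt(311)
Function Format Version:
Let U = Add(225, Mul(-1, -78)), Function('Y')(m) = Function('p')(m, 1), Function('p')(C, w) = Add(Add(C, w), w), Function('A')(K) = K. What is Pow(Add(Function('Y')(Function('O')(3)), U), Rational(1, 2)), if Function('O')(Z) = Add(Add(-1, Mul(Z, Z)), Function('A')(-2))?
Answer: Pow(311, Rational(1, 2)) ≈ 17.635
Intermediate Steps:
Function('O')(Z) = Add(-3, Pow(Z, 2)) (Function('O')(Z) = Add(Add(-1, Mul(Z, Z)), -2) = Add(Add(-1, Pow(Z, 2)), -2) = Add(-3, Pow(Z, 2)))
Function('p')(C, w) = Add(C, Mul(2, w))
Function('Y')(m) = Add(2, m) (Function('Y')(m) = Add(m, Mul(2, 1)) = Add(m, 2) = Add(2, m))
U = 303 (U = Add(225, 78) = 303)
Pow(Add(Function('Y')(Function('O')(3)), U), Rational(1, 2)) = Pow(Add(Add(2, Add(-3, Pow(3, 2))), 303), Rational(1, 2)) = Pow(Add(Add(2, Add(-3, 9)), 303), Rational(1, 2)) = Pow(Add(Add(2, 6), 303), Rational(1, 2)) = Pow(Add(8, 303), Rational(1, 2)) = Pow(311, Rational(1, 2))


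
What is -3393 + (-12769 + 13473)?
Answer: -2689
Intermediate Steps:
-3393 + (-12769 + 13473) = -3393 + 704 = -2689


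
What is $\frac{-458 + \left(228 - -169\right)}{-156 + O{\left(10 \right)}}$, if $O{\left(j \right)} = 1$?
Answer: $\frac{61}{155} \approx 0.39355$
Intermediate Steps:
$\frac{-458 + \left(228 - -169\right)}{-156 + O{\left(10 \right)}} = \frac{-458 + \left(228 - -169\right)}{-156 + 1} = \frac{-458 + \left(228 + 169\right)}{-155} = \left(-458 + 397\right) \left(- \frac{1}{155}\right) = \left(-61\right) \left(- \frac{1}{155}\right) = \frac{61}{155}$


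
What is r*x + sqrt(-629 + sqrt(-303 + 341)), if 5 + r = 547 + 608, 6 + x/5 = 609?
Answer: 3467250 + sqrt(-629 + sqrt(38)) ≈ 3.4672e+6 + 24.957*I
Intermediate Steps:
x = 3015 (x = -30 + 5*609 = -30 + 3045 = 3015)
r = 1150 (r = -5 + (547 + 608) = -5 + 1155 = 1150)
r*x + sqrt(-629 + sqrt(-303 + 341)) = 1150*3015 + sqrt(-629 + sqrt(-303 + 341)) = 3467250 + sqrt(-629 + sqrt(38))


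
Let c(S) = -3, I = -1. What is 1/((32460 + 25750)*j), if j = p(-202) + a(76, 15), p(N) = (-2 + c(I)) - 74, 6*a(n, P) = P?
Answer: -1/4453065 ≈ -2.2456e-7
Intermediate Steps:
a(n, P) = P/6
p(N) = -79 (p(N) = (-2 - 3) - 74 = -5 - 74 = -79)
j = -153/2 (j = -79 + (1/6)*15 = -79 + 5/2 = -153/2 ≈ -76.500)
1/((32460 + 25750)*j) = 1/((32460 + 25750)*(-153/2)) = -2/153/58210 = (1/58210)*(-2/153) = -1/4453065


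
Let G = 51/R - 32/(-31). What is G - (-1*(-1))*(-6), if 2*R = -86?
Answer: 7793/1333 ≈ 5.8462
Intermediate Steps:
R = -43 (R = (1/2)*(-86) = -43)
G = -205/1333 (G = 51/(-43) - 32/(-31) = 51*(-1/43) - 32*(-1/31) = -51/43 + 32/31 = -205/1333 ≈ -0.15379)
G - (-1*(-1))*(-6) = -205/1333 - (-1*(-1))*(-6) = -205/1333 - (-6) = -205/1333 - 1*(-6) = -205/1333 + 6 = 7793/1333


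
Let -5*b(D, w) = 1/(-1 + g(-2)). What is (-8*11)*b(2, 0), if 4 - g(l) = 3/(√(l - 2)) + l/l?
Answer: 704/125 - 528*I/125 ≈ 5.632 - 4.224*I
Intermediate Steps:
g(l) = 3 - 3/√(-2 + l) (g(l) = 4 - (3/(√(l - 2)) + l/l) = 4 - (3/(√(-2 + l)) + 1) = 4 - (3/√(-2 + l) + 1) = 4 - (1 + 3/√(-2 + l)) = 4 + (-1 - 3/√(-2 + l)) = 3 - 3/√(-2 + l))
b(D, w) = -4*(2 - 3*I/2)/125 (b(D, w) = -1/(5*(-1 + (3 - 3/√(-2 - 2)))) = -1/(5*(-1 + (3 - (-3)*I/2))) = -1/(5*(-1 + (3 + 3*I/2))) = -4*(2 - 3*I/2)/25/5 = -4*(2 - 3*I/2)/125)
(-8*11)*b(2, 0) = (-8*11)*(-8/125 + 6*I/125) = -88*(-8/125 + 6*I/125) = 704/125 - 528*I/125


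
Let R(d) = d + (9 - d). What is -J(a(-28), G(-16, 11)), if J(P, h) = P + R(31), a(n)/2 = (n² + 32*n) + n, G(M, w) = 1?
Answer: 271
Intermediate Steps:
R(d) = 9
a(n) = 2*n² + 66*n (a(n) = 2*((n² + 32*n) + n) = 2*(n² + 33*n) = 2*n² + 66*n)
J(P, h) = 9 + P (J(P, h) = P + 9 = 9 + P)
-J(a(-28), G(-16, 11)) = -(9 + 2*(-28)*(33 - 28)) = -(9 + 2*(-28)*5) = -(9 - 280) = -1*(-271) = 271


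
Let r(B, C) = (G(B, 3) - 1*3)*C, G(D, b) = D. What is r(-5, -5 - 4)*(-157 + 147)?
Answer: -720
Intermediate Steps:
r(B, C) = C*(-3 + B) (r(B, C) = (B - 1*3)*C = (B - 3)*C = (-3 + B)*C = C*(-3 + B))
r(-5, -5 - 4)*(-157 + 147) = ((-5 - 4)*(-3 - 5))*(-157 + 147) = -9*(-8)*(-10) = 72*(-10) = -720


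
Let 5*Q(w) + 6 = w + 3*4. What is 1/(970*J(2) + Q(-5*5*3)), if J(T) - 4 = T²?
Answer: 5/38731 ≈ 0.00012910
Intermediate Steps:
J(T) = 4 + T²
Q(w) = 6/5 + w/5 (Q(w) = -6/5 + (w + 3*4)/5 = -6/5 + (w + 12)/5 = -6/5 + (12 + w)/5 = -6/5 + (12/5 + w/5) = 6/5 + w/5)
1/(970*J(2) + Q(-5*5*3)) = 1/(970*(4 + 2²) + (6/5 + (-5*5*3)/5)) = 1/(970*(4 + 4) + (6/5 + (-25*3)/5)) = 1/(970*8 + (6/5 + (⅕)*(-75))) = 1/(7760 + (6/5 - 15)) = 1/(7760 - 69/5) = 1/(38731/5) = 5/38731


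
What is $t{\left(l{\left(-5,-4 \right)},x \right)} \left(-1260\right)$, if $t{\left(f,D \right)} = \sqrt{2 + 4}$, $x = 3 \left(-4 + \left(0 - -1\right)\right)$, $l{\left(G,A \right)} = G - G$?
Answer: $- 1260 \sqrt{6} \approx -3086.4$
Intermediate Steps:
$l{\left(G,A \right)} = 0$
$x = -9$ ($x = 3 \left(-4 + \left(0 + 1\right)\right) = 3 \left(-4 + 1\right) = 3 \left(-3\right) = -9$)
$t{\left(f,D \right)} = \sqrt{6}$
$t{\left(l{\left(-5,-4 \right)},x \right)} \left(-1260\right) = \sqrt{6} \left(-1260\right) = - 1260 \sqrt{6}$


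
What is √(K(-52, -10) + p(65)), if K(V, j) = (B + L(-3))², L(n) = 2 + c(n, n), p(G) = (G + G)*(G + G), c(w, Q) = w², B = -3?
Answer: 2*√4241 ≈ 130.25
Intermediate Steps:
p(G) = 4*G² (p(G) = (2*G)*(2*G) = 4*G²)
L(n) = 2 + n²
K(V, j) = 64 (K(V, j) = (-3 + (2 + (-3)²))² = (-3 + (2 + 9))² = (-3 + 11)² = 8² = 64)
√(K(-52, -10) + p(65)) = √(64 + 4*65²) = √(64 + 4*4225) = √(64 + 16900) = √16964 = 2*√4241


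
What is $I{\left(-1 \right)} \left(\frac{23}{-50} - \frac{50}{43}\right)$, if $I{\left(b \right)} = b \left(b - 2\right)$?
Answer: $- \frac{10467}{2150} \approx -4.8684$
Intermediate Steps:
$I{\left(b \right)} = b \left(-2 + b\right)$
$I{\left(-1 \right)} \left(\frac{23}{-50} - \frac{50}{43}\right) = - (-2 - 1) \left(\frac{23}{-50} - \frac{50}{43}\right) = \left(-1\right) \left(-3\right) \left(23 \left(- \frac{1}{50}\right) - \frac{50}{43}\right) = 3 \left(- \frac{23}{50} - \frac{50}{43}\right) = 3 \left(- \frac{3489}{2150}\right) = - \frac{10467}{2150}$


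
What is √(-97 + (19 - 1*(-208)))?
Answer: √130 ≈ 11.402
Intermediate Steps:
√(-97 + (19 - 1*(-208))) = √(-97 + (19 + 208)) = √(-97 + 227) = √130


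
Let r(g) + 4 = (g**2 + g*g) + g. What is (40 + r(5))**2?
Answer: 8281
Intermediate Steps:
r(g) = -4 + g + 2*g**2 (r(g) = -4 + ((g**2 + g*g) + g) = -4 + ((g**2 + g**2) + g) = -4 + (2*g**2 + g) = -4 + (g + 2*g**2) = -4 + g + 2*g**2)
(40 + r(5))**2 = (40 + (-4 + 5 + 2*5**2))**2 = (40 + (-4 + 5 + 2*25))**2 = (40 + (-4 + 5 + 50))**2 = (40 + 51)**2 = 91**2 = 8281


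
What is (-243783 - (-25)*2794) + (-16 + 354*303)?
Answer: -66687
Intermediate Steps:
(-243783 - (-25)*2794) + (-16 + 354*303) = (-243783 - 1*(-69850)) + (-16 + 107262) = (-243783 + 69850) + 107246 = -173933 + 107246 = -66687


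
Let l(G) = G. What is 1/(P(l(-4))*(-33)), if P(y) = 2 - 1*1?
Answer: -1/33 ≈ -0.030303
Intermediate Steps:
P(y) = 1 (P(y) = 2 - 1 = 1)
1/(P(l(-4))*(-33)) = 1/(1*(-33)) = 1/(-33) = -1/33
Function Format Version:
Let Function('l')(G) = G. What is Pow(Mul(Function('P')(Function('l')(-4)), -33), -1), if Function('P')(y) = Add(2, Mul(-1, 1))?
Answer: Rational(-1, 33) ≈ -0.030303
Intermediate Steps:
Function('P')(y) = 1 (Function('P')(y) = Add(2, -1) = 1)
Pow(Mul(Function('P')(Function('l')(-4)), -33), -1) = Pow(Mul(1, -33), -1) = Pow(-33, -1) = Rational(-1, 33)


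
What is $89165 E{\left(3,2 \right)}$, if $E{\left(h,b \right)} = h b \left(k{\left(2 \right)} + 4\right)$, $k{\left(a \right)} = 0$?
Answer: $2139960$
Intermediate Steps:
$E{\left(h,b \right)} = 4 b h$ ($E{\left(h,b \right)} = h b \left(0 + 4\right) = b h 4 = 4 b h$)
$89165 E{\left(3,2 \right)} = 89165 \cdot 4 \cdot 2 \cdot 3 = 89165 \cdot 24 = 2139960$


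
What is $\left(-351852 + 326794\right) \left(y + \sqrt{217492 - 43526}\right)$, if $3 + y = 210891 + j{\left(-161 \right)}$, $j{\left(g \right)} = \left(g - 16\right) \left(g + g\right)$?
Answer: $-6712587156 - 25058 \sqrt{173966} \approx -6.723 \cdot 10^{9}$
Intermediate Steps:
$j{\left(g \right)} = 2 g \left(-16 + g\right)$ ($j{\left(g \right)} = \left(-16 + g\right) 2 g = 2 g \left(-16 + g\right)$)
$y = 267882$ ($y = -3 + \left(210891 + 2 \left(-161\right) \left(-16 - 161\right)\right) = -3 + \left(210891 + 2 \left(-161\right) \left(-177\right)\right) = -3 + \left(210891 + 56994\right) = -3 + 267885 = 267882$)
$\left(-351852 + 326794\right) \left(y + \sqrt{217492 - 43526}\right) = \left(-351852 + 326794\right) \left(267882 + \sqrt{217492 - 43526}\right) = - 25058 \left(267882 + \sqrt{173966}\right) = -6712587156 - 25058 \sqrt{173966}$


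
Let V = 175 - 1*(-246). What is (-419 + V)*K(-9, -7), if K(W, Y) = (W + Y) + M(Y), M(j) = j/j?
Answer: -30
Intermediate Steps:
M(j) = 1
K(W, Y) = 1 + W + Y (K(W, Y) = (W + Y) + 1 = 1 + W + Y)
V = 421 (V = 175 + 246 = 421)
(-419 + V)*K(-9, -7) = (-419 + 421)*(1 - 9 - 7) = 2*(-15) = -30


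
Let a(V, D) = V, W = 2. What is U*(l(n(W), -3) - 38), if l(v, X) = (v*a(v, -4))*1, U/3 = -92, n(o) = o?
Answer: 9384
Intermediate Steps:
U = -276 (U = 3*(-92) = -276)
l(v, X) = v**2 (l(v, X) = (v*v)*1 = v**2*1 = v**2)
U*(l(n(W), -3) - 38) = -276*(2**2 - 38) = -276*(4 - 38) = -276*(-34) = 9384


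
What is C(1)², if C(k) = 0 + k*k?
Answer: 1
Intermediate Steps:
C(k) = k² (C(k) = 0 + k² = k²)
C(1)² = (1²)² = 1² = 1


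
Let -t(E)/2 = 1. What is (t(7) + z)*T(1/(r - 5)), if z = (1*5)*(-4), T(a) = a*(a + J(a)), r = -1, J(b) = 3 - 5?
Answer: -143/18 ≈ -7.9444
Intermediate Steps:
J(b) = -2
t(E) = -2 (t(E) = -2*1 = -2)
T(a) = a*(-2 + a) (T(a) = a*(a - 2) = a*(-2 + a))
z = -20 (z = 5*(-4) = -20)
(t(7) + z)*T(1/(r - 5)) = (-2 - 20)*((-2 + 1/(-1 - 5))/(-1 - 5)) = -22*(-2 + 1/(-6))/(-6) = -(-11)*(-2 - ⅙)/3 = -(-11)*(-13)/(3*6) = -22*13/36 = -143/18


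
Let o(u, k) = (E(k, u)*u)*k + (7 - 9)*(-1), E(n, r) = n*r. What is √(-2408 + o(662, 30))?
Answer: √394417194 ≈ 19860.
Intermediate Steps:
o(u, k) = 2 + k²*u² (o(u, k) = ((k*u)*u)*k + (7 - 9)*(-1) = (k*u²)*k - 2*(-1) = k²*u² + 2 = 2 + k²*u²)
√(-2408 + o(662, 30)) = √(-2408 + (2 + 30²*662²)) = √(-2408 + (2 + 900*438244)) = √(-2408 + (2 + 394419600)) = √(-2408 + 394419602) = √394417194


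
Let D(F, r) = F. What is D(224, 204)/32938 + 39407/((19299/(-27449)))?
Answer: -17814230932979/317835231 ≈ -56049.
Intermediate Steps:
D(224, 204)/32938 + 39407/((19299/(-27449))) = 224/32938 + 39407/((19299/(-27449))) = 224*(1/32938) + 39407/((19299*(-1/27449))) = 112/16469 + 39407/(-19299/27449) = 112/16469 + 39407*(-27449/19299) = 112/16469 - 1081682743/19299 = -17814230932979/317835231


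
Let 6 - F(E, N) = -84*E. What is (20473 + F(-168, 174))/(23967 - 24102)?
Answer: -6367/135 ≈ -47.163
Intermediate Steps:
F(E, N) = 6 + 84*E (F(E, N) = 6 - (-84)*E = 6 + 84*E)
(20473 + F(-168, 174))/(23967 - 24102) = (20473 + (6 + 84*(-168)))/(23967 - 24102) = (20473 + (6 - 14112))/(-135) = (20473 - 14106)*(-1/135) = 6367*(-1/135) = -6367/135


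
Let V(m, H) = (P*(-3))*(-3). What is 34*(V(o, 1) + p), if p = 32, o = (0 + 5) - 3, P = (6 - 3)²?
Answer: 3842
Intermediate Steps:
P = 9 (P = 3² = 9)
o = 2 (o = 5 - 3 = 2)
V(m, H) = 81 (V(m, H) = (9*(-3))*(-3) = -27*(-3) = 81)
34*(V(o, 1) + p) = 34*(81 + 32) = 34*113 = 3842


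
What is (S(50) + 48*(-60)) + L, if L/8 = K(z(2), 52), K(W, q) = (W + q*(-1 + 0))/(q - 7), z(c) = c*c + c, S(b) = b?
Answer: -127718/45 ≈ -2838.2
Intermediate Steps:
z(c) = c + c² (z(c) = c² + c = c + c²)
K(W, q) = (W - q)/(-7 + q) (K(W, q) = (W + q*(-1))/(-7 + q) = (W - q)/(-7 + q))
L = -368/45 (L = 8*((2*(1 + 2) - 1*52)/(-7 + 52)) = 8*((2*3 - 52)/45) = 8*((6 - 52)/45) = 8*((1/45)*(-46)) = 8*(-46/45) = -368/45 ≈ -8.1778)
(S(50) + 48*(-60)) + L = (50 + 48*(-60)) - 368/45 = (50 - 2880) - 368/45 = -2830 - 368/45 = -127718/45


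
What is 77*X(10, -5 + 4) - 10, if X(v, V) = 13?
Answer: 991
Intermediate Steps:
77*X(10, -5 + 4) - 10 = 77*13 - 10 = 1001 - 10 = 991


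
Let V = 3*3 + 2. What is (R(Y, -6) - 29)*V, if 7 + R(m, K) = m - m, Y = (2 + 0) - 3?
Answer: -396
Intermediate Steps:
Y = -1 (Y = 2 - 3 = -1)
V = 11 (V = 9 + 2 = 11)
R(m, K) = -7 (R(m, K) = -7 + (m - m) = -7 + 0 = -7)
(R(Y, -6) - 29)*V = (-7 - 29)*11 = -36*11 = -396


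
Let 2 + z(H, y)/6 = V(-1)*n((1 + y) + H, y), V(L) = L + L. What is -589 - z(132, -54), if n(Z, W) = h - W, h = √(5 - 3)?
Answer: 71 + 12*√2 ≈ 87.971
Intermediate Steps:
V(L) = 2*L
h = √2 ≈ 1.4142
n(Z, W) = √2 - W
z(H, y) = -12 - 12*√2 + 12*y (z(H, y) = -12 + 6*((2*(-1))*(√2 - y)) = -12 + 6*(-2*(√2 - y)) = -12 + 6*(-2*√2 + 2*y) = -12 + (-12*√2 + 12*y) = -12 - 12*√2 + 12*y)
-589 - z(132, -54) = -589 - (-12 - 12*√2 + 12*(-54)) = -589 - (-12 - 12*√2 - 648) = -589 - (-660 - 12*√2) = -589 + (660 + 12*√2) = 71 + 12*√2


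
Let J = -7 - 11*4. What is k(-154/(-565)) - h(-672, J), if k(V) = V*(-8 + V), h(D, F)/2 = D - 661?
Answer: 850381486/319225 ≈ 2663.9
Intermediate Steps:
J = -51 (J = -7 - 44 = -51)
h(D, F) = -1322 + 2*D (h(D, F) = 2*(D - 661) = 2*(-661 + D) = -1322 + 2*D)
k(-154/(-565)) - h(-672, J) = (-154/(-565))*(-8 - 154/(-565)) - (-1322 + 2*(-672)) = (-154*(-1/565))*(-8 - 154*(-1/565)) - (-1322 - 1344) = 154*(-8 + 154/565)/565 - 1*(-2666) = (154/565)*(-4366/565) + 2666 = -672364/319225 + 2666 = 850381486/319225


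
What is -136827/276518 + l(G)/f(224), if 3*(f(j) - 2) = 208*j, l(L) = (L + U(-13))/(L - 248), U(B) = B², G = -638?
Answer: -2824313463465/5708137293452 ≈ -0.49479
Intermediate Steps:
l(L) = (169 + L)/(-248 + L) (l(L) = (L + (-13)²)/(L - 248) = (L + 169)/(-248 + L) = (169 + L)/(-248 + L))
f(j) = 2 + 208*j/3 (f(j) = 2 + (208*j)/3 = 2 + 208*j/3)
-136827/276518 + l(G)/f(224) = -136827/276518 + ((169 - 638)/(-248 - 638))/(2 + (208/3)*224) = -136827*1/276518 + (-469/(-886))/(2 + 46592/3) = -136827/276518 + (-1/886*(-469))/(46598/3) = -136827/276518 + (469/886)*(3/46598) = -136827/276518 + 1407/41285828 = -2824313463465/5708137293452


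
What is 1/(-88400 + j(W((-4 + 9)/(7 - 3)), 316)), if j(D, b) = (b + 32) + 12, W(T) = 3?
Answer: -1/88040 ≈ -1.1358e-5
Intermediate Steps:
j(D, b) = 44 + b (j(D, b) = (32 + b) + 12 = 44 + b)
1/(-88400 + j(W((-4 + 9)/(7 - 3)), 316)) = 1/(-88400 + (44 + 316)) = 1/(-88400 + 360) = 1/(-88040) = -1/88040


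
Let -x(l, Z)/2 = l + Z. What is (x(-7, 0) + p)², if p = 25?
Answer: 1521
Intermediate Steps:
x(l, Z) = -2*Z - 2*l (x(l, Z) = -2*(l + Z) = -2*(Z + l) = -2*Z - 2*l)
(x(-7, 0) + p)² = ((-2*0 - 2*(-7)) + 25)² = ((0 + 14) + 25)² = (14 + 25)² = 39² = 1521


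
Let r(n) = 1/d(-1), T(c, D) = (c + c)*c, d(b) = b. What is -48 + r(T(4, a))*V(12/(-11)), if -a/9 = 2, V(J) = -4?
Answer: -44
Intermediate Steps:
a = -18 (a = -9*2 = -18)
T(c, D) = 2*c² (T(c, D) = (2*c)*c = 2*c²)
r(n) = -1 (r(n) = 1/(-1) = -1)
-48 + r(T(4, a))*V(12/(-11)) = -48 - 1*(-4) = -48 + 4 = -44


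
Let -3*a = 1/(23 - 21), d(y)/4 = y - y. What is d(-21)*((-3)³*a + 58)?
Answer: 0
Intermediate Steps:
d(y) = 0 (d(y) = 4*(y - y) = 4*0 = 0)
a = -⅙ (a = -1/(3*(23 - 21)) = -⅓/2 = -⅓*½ = -⅙ ≈ -0.16667)
d(-21)*((-3)³*a + 58) = 0*((-3)³*(-⅙) + 58) = 0*(-27*(-⅙) + 58) = 0*(9/2 + 58) = 0*(125/2) = 0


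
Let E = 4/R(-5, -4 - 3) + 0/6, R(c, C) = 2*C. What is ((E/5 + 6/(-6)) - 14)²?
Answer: 277729/1225 ≈ 226.72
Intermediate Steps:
E = -2/7 (E = 4/((2*(-4 - 3))) + 0/6 = 4/((2*(-7))) + 0*(⅙) = 4/(-14) + 0 = 4*(-1/14) + 0 = -2/7 + 0 = -2/7 ≈ -0.28571)
((E/5 + 6/(-6)) - 14)² = ((-2/7/5 + 6/(-6)) - 14)² = ((-2/7*⅕ + 6*(-⅙)) - 14)² = ((-2/35 - 1) - 14)² = (-37/35 - 14)² = (-527/35)² = 277729/1225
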